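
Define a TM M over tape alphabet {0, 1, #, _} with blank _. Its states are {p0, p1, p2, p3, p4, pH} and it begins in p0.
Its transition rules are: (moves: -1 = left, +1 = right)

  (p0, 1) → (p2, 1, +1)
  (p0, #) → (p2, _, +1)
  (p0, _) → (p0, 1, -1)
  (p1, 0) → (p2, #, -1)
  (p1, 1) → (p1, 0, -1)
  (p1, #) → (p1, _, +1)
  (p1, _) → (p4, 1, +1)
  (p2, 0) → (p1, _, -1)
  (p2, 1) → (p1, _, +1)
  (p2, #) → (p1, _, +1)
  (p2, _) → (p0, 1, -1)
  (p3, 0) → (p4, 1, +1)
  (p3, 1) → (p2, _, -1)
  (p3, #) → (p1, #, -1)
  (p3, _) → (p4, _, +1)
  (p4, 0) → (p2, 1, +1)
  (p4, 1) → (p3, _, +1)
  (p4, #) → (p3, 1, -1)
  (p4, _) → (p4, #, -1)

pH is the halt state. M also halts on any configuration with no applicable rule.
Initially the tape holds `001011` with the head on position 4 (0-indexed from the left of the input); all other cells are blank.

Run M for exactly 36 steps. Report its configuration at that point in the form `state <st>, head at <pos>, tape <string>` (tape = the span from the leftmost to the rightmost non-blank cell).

state p1, head at 8, tape 00101__1_#

p0 | 0010[1]1____   read 1 → write 1, move +1, go to p2
p2 | 00101[1]____   read 1 → write _, move +1, go to p1
p1 | 00101_[_]___   read _ → write 1, move +1, go to p4
p4 | 00101_1[_]__   read _ → write #, move -1, go to p4
p4 | 00101_[1]#__   read 1 → write _, move +1, go to p3
p3 | 00101__[#]__   read # → write #, move -1, go to p1
p1 | 00101_[_]#__   read _ → write 1, move +1, go to p4
p4 | 00101_1[#]__   read # → write 1, move -1, go to p3
p3 | 00101_[1]1__   read 1 → write _, move -1, go to p2
p2 | 00101[_]_1__   read _ → write 1, move -1, go to p0
p0 | 0010[1]1_1__   read 1 → write 1, move +1, go to p2
p2 | 00101[1]_1__   read 1 → write _, move +1, go to p1
p1 | 00101_[_]1__   read _ → write 1, move +1, go to p4
p4 | 00101_1[1]__   read 1 → write _, move +1, go to p3
p3 | 00101_1_[_]_   read _ → write _, move +1, go to p4
p4 | 00101_1__[_]   read _ → write #, move -1, go to p4
p4 | 00101_1_[_]#   read _ → write #, move -1, go to p4
p4 | 00101_1[_]##   read _ → write #, move -1, go to p4
p4 | 00101_[1]###   read 1 → write _, move +1, go to p3
p3 | 00101__[#]##   read # → write #, move -1, go to p1
p1 | 00101_[_]###   read _ → write 1, move +1, go to p4
p4 | 00101_1[#]##   read # → write 1, move -1, go to p3
p3 | 00101_[1]1##   read 1 → write _, move -1, go to p2
p2 | 00101[_]_1##   read _ → write 1, move -1, go to p0
p0 | 0010[1]1_1##   read 1 → write 1, move +1, go to p2
p2 | 00101[1]_1##   read 1 → write _, move +1, go to p1
p1 | 00101_[_]1##   read _ → write 1, move +1, go to p4
p4 | 00101_1[1]##   read 1 → write _, move +1, go to p3
p3 | 00101_1_[#]#   read # → write #, move -1, go to p1
p1 | 00101_1[_]##   read _ → write 1, move +1, go to p4
p4 | 00101_11[#]#   read # → write 1, move -1, go to p3
p3 | 00101_1[1]1#   read 1 → write _, move -1, go to p2
p2 | 00101_[1]_1#   read 1 → write _, move +1, go to p1
p1 | 00101__[_]1#   read _ → write 1, move +1, go to p4
p4 | 00101__1[1]#   read 1 → write _, move +1, go to p3
p3 | 00101__1_[#]   read # → write #, move -1, go to p1
p1 | 00101__1[_]#
After 36 steps: state p1, head at 8, tape 00101__1_#.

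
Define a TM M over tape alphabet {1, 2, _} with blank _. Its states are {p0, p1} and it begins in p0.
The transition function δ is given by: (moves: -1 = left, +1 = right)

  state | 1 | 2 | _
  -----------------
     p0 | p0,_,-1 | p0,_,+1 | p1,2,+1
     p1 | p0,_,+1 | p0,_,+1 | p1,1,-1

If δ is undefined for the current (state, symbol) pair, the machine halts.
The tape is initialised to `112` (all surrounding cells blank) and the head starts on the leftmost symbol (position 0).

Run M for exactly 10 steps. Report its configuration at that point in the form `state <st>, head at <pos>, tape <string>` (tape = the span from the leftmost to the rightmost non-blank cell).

p0 | _[1]12   read 1 → write _, move -1, go to p0
p0 | [_]_12   read _ → write 2, move +1, go to p1
p1 | 2[_]12   read _ → write 1, move -1, go to p1
p1 | [2]112   read 2 → write _, move +1, go to p0
p0 | _[1]12   read 1 → write _, move -1, go to p0
p0 | [_]_12   read _ → write 2, move +1, go to p1
p1 | 2[_]12   read _ → write 1, move -1, go to p1
p1 | [2]112   read 2 → write _, move +1, go to p0
p0 | _[1]12   read 1 → write _, move -1, go to p0
p0 | [_]_12   read _ → write 2, move +1, go to p1
p1 | 2[_]12
After 10 steps: state p1, head at 0, tape 2_12.

state p1, head at 0, tape 2_12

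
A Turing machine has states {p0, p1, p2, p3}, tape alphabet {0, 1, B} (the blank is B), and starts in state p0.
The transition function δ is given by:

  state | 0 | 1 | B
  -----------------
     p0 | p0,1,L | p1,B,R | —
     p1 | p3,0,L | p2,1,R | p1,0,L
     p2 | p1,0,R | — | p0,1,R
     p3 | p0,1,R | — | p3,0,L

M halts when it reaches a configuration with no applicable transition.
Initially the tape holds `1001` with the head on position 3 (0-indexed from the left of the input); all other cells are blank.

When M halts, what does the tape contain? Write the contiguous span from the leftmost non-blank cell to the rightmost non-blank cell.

1B1B11

state=p0 head=3 tape=100[1]BBB   (p0,1)→(p1,B,R)
state=p1 head=4 tape=100B[B]BB   (p1,B)→(p1,0,L)
state=p1 head=3 tape=100[B]0BB   (p1,B)→(p1,0,L)
state=p1 head=2 tape=10[0]00BB   (p1,0)→(p3,0,L)
state=p3 head=1 tape=1[0]000BB   (p3,0)→(p0,1,R)
state=p0 head=2 tape=11[0]00BB   (p0,0)→(p0,1,L)
state=p0 head=1 tape=1[1]100BB   (p0,1)→(p1,B,R)
state=p1 head=2 tape=1B[1]00BB   (p1,1)→(p2,1,R)
state=p2 head=3 tape=1B1[0]0BB   (p2,0)→(p1,0,R)
state=p1 head=4 tape=1B10[0]BB   (p1,0)→(p3,0,L)
state=p3 head=3 tape=1B1[0]0BB   (p3,0)→(p0,1,R)
state=p0 head=4 tape=1B11[0]BB   (p0,0)→(p0,1,L)
state=p0 head=3 tape=1B1[1]1BB   (p0,1)→(p1,B,R)
state=p1 head=4 tape=1B1B[1]BB   (p1,1)→(p2,1,R)
state=p2 head=5 tape=1B1B1[B]B   (p2,B)→(p0,1,R)
state=p0 head=6 tape=1B1B11[B]
The non-blank tape span at halt is 1B1B11.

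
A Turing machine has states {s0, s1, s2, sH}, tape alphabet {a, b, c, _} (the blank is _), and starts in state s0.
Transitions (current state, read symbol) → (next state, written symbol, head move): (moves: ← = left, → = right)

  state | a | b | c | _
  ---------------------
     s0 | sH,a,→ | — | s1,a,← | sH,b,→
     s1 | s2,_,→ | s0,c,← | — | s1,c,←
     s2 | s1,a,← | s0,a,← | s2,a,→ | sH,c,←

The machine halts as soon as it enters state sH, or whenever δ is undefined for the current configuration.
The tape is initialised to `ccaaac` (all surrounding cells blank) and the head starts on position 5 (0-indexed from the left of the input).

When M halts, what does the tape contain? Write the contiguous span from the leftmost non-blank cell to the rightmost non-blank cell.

s0 | ccaaa[c]   read c → write a, move ←, go to s1
s1 | ccaa[a]a   read a → write _, move →, go to s2
s2 | ccaa_[a]   read a → write a, move ←, go to s1
s1 | ccaa[_]a   read _ → write c, move ←, go to s1
s1 | cca[a]ca   read a → write _, move →, go to s2
s2 | cca_[c]a   read c → write a, move →, go to s2
s2 | cca_a[a]   read a → write a, move ←, go to s1
s1 | cca_[a]a   read a → write _, move →, go to s2
s2 | cca__[a]   read a → write a, move ←, go to s1
s1 | cca_[_]a   read _ → write c, move ←, go to s1
s1 | cca[_]ca   read _ → write c, move ←, go to s1
s1 | cc[a]cca   read a → write _, move →, go to s2
s2 | cc_[c]ca   read c → write a, move →, go to s2
s2 | cc_a[c]a   read c → write a, move →, go to s2
s2 | cc_aa[a]   read a → write a, move ←, go to s1
s1 | cc_a[a]a   read a → write _, move →, go to s2
s2 | cc_a_[a]   read a → write a, move ←, go to s1
s1 | cc_a[_]a   read _ → write c, move ←, go to s1
s1 | cc_[a]ca   read a → write _, move →, go to s2
s2 | cc__[c]a   read c → write a, move →, go to s2
s2 | cc__a[a]   read a → write a, move ←, go to s1
s1 | cc__[a]a   read a → write _, move →, go to s2
s2 | cc___[a]   read a → write a, move ←, go to s1
s1 | cc__[_]a   read _ → write c, move ←, go to s1
s1 | cc_[_]ca   read _ → write c, move ←, go to s1
s1 | cc[_]cca   read _ → write c, move ←, go to s1
s1 | c[c]ccca
The non-blank tape span at halt is ccccca.

ccccca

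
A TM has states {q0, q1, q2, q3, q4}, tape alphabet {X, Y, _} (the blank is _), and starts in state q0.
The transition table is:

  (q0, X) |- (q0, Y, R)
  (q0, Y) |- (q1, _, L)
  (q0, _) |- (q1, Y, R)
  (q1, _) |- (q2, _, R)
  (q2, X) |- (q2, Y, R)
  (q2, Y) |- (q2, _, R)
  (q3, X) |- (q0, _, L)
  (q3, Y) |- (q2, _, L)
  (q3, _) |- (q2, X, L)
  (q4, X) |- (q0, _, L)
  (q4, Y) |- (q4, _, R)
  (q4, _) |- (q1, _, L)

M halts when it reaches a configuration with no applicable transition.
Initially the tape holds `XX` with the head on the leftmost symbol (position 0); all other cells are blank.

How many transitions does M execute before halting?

q0 | [X]X___   read X → write Y, move R, go to q0
q0 | Y[X]___   read X → write Y, move R, go to q0
q0 | YY[_]__   read _ → write Y, move R, go to q1
q1 | YYY[_]_   read _ → write _, move R, go to q2
q2 | YYY_[_]
M halts after 4 transitions.

4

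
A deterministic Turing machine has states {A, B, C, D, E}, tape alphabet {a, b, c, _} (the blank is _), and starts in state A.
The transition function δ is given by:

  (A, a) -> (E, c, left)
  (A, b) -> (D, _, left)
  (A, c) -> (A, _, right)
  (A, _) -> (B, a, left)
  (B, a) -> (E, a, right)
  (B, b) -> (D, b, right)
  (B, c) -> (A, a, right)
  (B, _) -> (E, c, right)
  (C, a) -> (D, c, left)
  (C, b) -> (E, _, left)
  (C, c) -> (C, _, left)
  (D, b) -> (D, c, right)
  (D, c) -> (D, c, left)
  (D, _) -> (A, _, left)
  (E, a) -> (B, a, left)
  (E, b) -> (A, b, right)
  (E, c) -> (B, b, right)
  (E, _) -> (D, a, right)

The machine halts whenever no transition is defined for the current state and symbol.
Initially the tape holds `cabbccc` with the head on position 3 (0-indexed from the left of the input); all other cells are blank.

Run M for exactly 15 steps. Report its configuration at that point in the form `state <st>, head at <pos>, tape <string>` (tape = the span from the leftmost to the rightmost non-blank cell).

state E, head at 2, tape caacccc

state=A head=3 tape=cab[b]ccc   (A,b)→(D,_,left)
state=D head=2 tape=ca[b]_ccc   (D,b)→(D,c,right)
state=D head=3 tape=cac[_]ccc   (D,_)→(A,_,left)
state=A head=2 tape=ca[c]_ccc   (A,c)→(A,_,right)
state=A head=3 tape=ca_[_]ccc   (A,_)→(B,a,left)
state=B head=2 tape=ca[_]accc   (B,_)→(E,c,right)
state=E head=3 tape=cac[a]ccc   (E,a)→(B,a,left)
state=B head=2 tape=ca[c]accc   (B,c)→(A,a,right)
state=A head=3 tape=caa[a]ccc   (A,a)→(E,c,left)
state=E head=2 tape=ca[a]cccc   (E,a)→(B,a,left)
state=B head=1 tape=c[a]acccc   (B,a)→(E,a,right)
state=E head=2 tape=ca[a]cccc   (E,a)→(B,a,left)
state=B head=1 tape=c[a]acccc   (B,a)→(E,a,right)
state=E head=2 tape=ca[a]cccc   (E,a)→(B,a,left)
state=B head=1 tape=c[a]acccc   (B,a)→(E,a,right)
state=E head=2 tape=ca[a]cccc
After 15 steps: state E, head at 2, tape caacccc.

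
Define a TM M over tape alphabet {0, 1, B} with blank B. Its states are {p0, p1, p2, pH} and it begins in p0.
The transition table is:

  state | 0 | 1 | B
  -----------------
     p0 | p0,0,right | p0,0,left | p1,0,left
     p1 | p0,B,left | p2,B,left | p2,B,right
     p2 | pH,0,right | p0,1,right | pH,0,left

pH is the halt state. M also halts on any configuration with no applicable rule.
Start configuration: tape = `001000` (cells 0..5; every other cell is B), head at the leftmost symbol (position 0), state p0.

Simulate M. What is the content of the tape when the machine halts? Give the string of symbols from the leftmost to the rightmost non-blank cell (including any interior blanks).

state=p0 head=0 tape=BB[0]01000B   (p0,0)→(p0,0,right)
state=p0 head=1 tape=BB0[0]1000B   (p0,0)→(p0,0,right)
state=p0 head=2 tape=BB00[1]000B   (p0,1)→(p0,0,left)
state=p0 head=1 tape=BB0[0]0000B   (p0,0)→(p0,0,right)
state=p0 head=2 tape=BB00[0]000B   (p0,0)→(p0,0,right)
state=p0 head=3 tape=BB000[0]00B   (p0,0)→(p0,0,right)
state=p0 head=4 tape=BB0000[0]0B   (p0,0)→(p0,0,right)
state=p0 head=5 tape=BB00000[0]B   (p0,0)→(p0,0,right)
state=p0 head=6 tape=BB000000[B]   (p0,B)→(p1,0,left)
state=p1 head=5 tape=BB00000[0]0   (p1,0)→(p0,B,left)
state=p0 head=4 tape=BB0000[0]B0   (p0,0)→(p0,0,right)
state=p0 head=5 tape=BB00000[B]0   (p0,B)→(p1,0,left)
state=p1 head=4 tape=BB0000[0]00   (p1,0)→(p0,B,left)
state=p0 head=3 tape=BB000[0]B00   (p0,0)→(p0,0,right)
state=p0 head=4 tape=BB0000[B]00   (p0,B)→(p1,0,left)
state=p1 head=3 tape=BB000[0]000   (p1,0)→(p0,B,left)
state=p0 head=2 tape=BB00[0]B000   (p0,0)→(p0,0,right)
state=p0 head=3 tape=BB000[B]000   (p0,B)→(p1,0,left)
state=p1 head=2 tape=BB00[0]0000   (p1,0)→(p0,B,left)
state=p0 head=1 tape=BB0[0]B0000   (p0,0)→(p0,0,right)
state=p0 head=2 tape=BB00[B]0000   (p0,B)→(p1,0,left)
state=p1 head=1 tape=BB0[0]00000   (p1,0)→(p0,B,left)
state=p0 head=0 tape=BB[0]B00000   (p0,0)→(p0,0,right)
state=p0 head=1 tape=BB0[B]00000   (p0,B)→(p1,0,left)
state=p1 head=0 tape=BB[0]000000   (p1,0)→(p0,B,left)
state=p0 head=-1 tape=B[B]B000000   (p0,B)→(p1,0,left)
state=p1 head=-2 tape=[B]0B000000   (p1,B)→(p2,B,right)
state=p2 head=-1 tape=B[0]B000000   (p2,0)→(pH,0,right)
state=pH head=0 tape=B0[B]000000
The non-blank tape span at halt is 0B000000.

0B000000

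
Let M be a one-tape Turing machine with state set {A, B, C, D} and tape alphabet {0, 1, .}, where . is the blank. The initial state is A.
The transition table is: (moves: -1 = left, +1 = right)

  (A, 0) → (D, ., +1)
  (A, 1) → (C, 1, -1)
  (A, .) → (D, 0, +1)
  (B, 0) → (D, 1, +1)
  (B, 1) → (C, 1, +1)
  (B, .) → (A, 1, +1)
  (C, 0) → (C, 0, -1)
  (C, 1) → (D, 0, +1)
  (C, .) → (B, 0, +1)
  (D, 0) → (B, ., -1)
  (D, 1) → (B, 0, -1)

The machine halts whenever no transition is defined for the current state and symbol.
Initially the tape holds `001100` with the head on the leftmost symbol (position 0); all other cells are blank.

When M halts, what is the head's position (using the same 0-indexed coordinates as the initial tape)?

4

state=A head=0 tape=[0]01100   (A,0)→(D,.,+1)
state=D head=1 tape=.[0]1100   (D,0)→(B,.,-1)
state=B head=0 tape=[.].1100   (B,.)→(A,1,+1)
state=A head=1 tape=1[.]1100   (A,.)→(D,0,+1)
state=D head=2 tape=10[1]100   (D,1)→(B,0,-1)
state=B head=1 tape=1[0]0100   (B,0)→(D,1,+1)
state=D head=2 tape=11[0]100   (D,0)→(B,.,-1)
state=B head=1 tape=1[1].100   (B,1)→(C,1,+1)
state=C head=2 tape=11[.]100   (C,.)→(B,0,+1)
state=B head=3 tape=110[1]00   (B,1)→(C,1,+1)
state=C head=4 tape=1101[0]0   (C,0)→(C,0,-1)
state=C head=3 tape=110[1]00   (C,1)→(D,0,+1)
state=D head=4 tape=1100[0]0   (D,0)→(B,.,-1)
state=B head=3 tape=110[0].0   (B,0)→(D,1,+1)
state=D head=4 tape=1101[.]0
At halt the head is at cell 4.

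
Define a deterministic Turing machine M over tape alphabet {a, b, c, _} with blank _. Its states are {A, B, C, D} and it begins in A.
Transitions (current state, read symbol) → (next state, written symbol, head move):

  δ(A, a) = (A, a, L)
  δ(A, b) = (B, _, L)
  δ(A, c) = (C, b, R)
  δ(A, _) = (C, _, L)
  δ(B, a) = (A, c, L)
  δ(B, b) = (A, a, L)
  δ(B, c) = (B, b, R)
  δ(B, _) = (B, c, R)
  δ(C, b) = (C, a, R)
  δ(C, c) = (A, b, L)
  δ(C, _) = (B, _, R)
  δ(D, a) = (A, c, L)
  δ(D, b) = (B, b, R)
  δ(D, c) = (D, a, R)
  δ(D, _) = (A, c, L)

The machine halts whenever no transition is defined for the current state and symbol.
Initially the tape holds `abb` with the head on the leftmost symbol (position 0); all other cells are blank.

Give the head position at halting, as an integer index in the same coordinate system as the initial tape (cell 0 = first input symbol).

A | __[a]bb   read a → write a, move L, go to A
A | _[_]abb   read _ → write _, move L, go to C
C | [_]_abb   read _ → write _, move R, go to B
B | _[_]abb   read _ → write c, move R, go to B
B | _c[a]bb   read a → write c, move L, go to A
A | _[c]cbb   read c → write b, move R, go to C
C | _b[c]bb   read c → write b, move L, go to A
A | _[b]bbb   read b → write _, move L, go to B
B | [_]_bbb   read _ → write c, move R, go to B
B | c[_]bbb   read _ → write c, move R, go to B
B | cc[b]bb   read b → write a, move L, go to A
A | c[c]abb   read c → write b, move R, go to C
C | cb[a]bb
At halt the head is at cell 0.

0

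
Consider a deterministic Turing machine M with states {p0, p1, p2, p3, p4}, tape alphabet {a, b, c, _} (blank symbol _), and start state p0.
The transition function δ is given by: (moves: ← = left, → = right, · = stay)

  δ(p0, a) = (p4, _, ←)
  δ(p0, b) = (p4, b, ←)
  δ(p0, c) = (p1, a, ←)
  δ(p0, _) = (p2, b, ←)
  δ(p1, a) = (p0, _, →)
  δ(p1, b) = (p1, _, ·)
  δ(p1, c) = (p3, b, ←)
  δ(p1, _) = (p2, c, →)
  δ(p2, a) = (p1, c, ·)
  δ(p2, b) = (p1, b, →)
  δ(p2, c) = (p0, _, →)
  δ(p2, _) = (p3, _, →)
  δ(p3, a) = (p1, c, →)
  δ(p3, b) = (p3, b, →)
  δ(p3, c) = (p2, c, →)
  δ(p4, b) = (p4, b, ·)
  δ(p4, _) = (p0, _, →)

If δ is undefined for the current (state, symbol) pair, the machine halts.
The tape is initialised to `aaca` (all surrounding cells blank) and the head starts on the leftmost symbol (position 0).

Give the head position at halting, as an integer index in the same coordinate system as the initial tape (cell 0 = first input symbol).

5

state=p0 head=0 tape=_[a]aca__   (p0,a)→(p4,_,←)
state=p4 head=-1 tape=[_]_aca__   (p4,_)→(p0,_,→)
state=p0 head=0 tape=_[_]aca__   (p0,_)→(p2,b,←)
state=p2 head=-1 tape=[_]baca__   (p2,_)→(p3,_,→)
state=p3 head=0 tape=_[b]aca__   (p3,b)→(p3,b,→)
state=p3 head=1 tape=_b[a]ca__   (p3,a)→(p1,c,→)
state=p1 head=2 tape=_bc[c]a__   (p1,c)→(p3,b,←)
state=p3 head=1 tape=_b[c]ba__   (p3,c)→(p2,c,→)
state=p2 head=2 tape=_bc[b]a__   (p2,b)→(p1,b,→)
state=p1 head=3 tape=_bcb[a]__   (p1,a)→(p0,_,→)
state=p0 head=4 tape=_bcb_[_]_   (p0,_)→(p2,b,←)
state=p2 head=3 tape=_bcb[_]b_   (p2,_)→(p3,_,→)
state=p3 head=4 tape=_bcb_[b]_   (p3,b)→(p3,b,→)
state=p3 head=5 tape=_bcb_b[_]
At halt the head is at cell 5.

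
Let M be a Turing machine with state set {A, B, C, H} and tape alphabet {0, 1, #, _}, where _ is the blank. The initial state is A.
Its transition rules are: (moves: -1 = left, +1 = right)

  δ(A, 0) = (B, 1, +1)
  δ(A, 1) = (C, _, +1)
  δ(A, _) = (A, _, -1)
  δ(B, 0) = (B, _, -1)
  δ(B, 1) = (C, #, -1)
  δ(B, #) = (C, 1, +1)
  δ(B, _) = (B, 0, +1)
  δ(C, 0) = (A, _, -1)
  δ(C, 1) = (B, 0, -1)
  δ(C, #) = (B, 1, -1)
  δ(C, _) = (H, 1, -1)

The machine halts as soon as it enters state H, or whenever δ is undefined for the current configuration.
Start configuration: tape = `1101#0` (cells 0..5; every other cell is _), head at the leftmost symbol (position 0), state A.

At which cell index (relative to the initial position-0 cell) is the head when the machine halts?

1

state=A head=0 tape=__[1]101#0   (A,1)→(C,_,+1)
state=C head=1 tape=___[1]01#0   (C,1)→(B,0,-1)
state=B head=0 tape=__[_]001#0   (B,_)→(B,0,+1)
state=B head=1 tape=__0[0]01#0   (B,0)→(B,_,-1)
state=B head=0 tape=__[0]_01#0   (B,0)→(B,_,-1)
state=B head=-1 tape=_[_]__01#0   (B,_)→(B,0,+1)
state=B head=0 tape=_0[_]_01#0   (B,_)→(B,0,+1)
state=B head=1 tape=_00[_]01#0   (B,_)→(B,0,+1)
state=B head=2 tape=_000[0]1#0   (B,0)→(B,_,-1)
state=B head=1 tape=_00[0]_1#0   (B,0)→(B,_,-1)
state=B head=0 tape=_0[0]__1#0   (B,0)→(B,_,-1)
state=B head=-1 tape=_[0]___1#0   (B,0)→(B,_,-1)
state=B head=-2 tape=[_]____1#0   (B,_)→(B,0,+1)
state=B head=-1 tape=0[_]___1#0   (B,_)→(B,0,+1)
state=B head=0 tape=00[_]__1#0   (B,_)→(B,0,+1)
state=B head=1 tape=000[_]_1#0   (B,_)→(B,0,+1)
state=B head=2 tape=0000[_]1#0   (B,_)→(B,0,+1)
state=B head=3 tape=00000[1]#0   (B,1)→(C,#,-1)
state=C head=2 tape=0000[0]##0   (C,0)→(A,_,-1)
state=A head=1 tape=000[0]_##0   (A,0)→(B,1,+1)
state=B head=2 tape=0001[_]##0   (B,_)→(B,0,+1)
state=B head=3 tape=00010[#]#0   (B,#)→(C,1,+1)
state=C head=4 tape=000101[#]0   (C,#)→(B,1,-1)
state=B head=3 tape=00010[1]10   (B,1)→(C,#,-1)
state=C head=2 tape=0001[0]#10   (C,0)→(A,_,-1)
state=A head=1 tape=000[1]_#10   (A,1)→(C,_,+1)
state=C head=2 tape=000_[_]#10   (C,_)→(H,1,-1)
state=H head=1 tape=000[_]1#10
At halt the head is at cell 1.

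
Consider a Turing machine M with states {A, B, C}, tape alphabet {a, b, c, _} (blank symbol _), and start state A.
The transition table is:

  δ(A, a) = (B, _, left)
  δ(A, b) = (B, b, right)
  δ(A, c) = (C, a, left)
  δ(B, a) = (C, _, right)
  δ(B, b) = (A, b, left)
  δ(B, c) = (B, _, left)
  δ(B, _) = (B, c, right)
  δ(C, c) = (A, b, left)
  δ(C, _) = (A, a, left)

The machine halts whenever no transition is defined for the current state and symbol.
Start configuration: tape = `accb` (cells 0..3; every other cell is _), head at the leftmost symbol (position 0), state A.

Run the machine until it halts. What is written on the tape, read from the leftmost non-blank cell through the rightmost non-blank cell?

A | ____[a]ccb   read a → write _, move left, go to B
B | ___[_]_ccb   read _ → write c, move right, go to B
B | ___c[_]ccb   read _ → write c, move right, go to B
B | ___cc[c]cb   read c → write _, move left, go to B
B | ___c[c]_cb   read c → write _, move left, go to B
B | ___[c]__cb   read c → write _, move left, go to B
B | __[_]___cb   read _ → write c, move right, go to B
B | __c[_]__cb   read _ → write c, move right, go to B
B | __cc[_]_cb   read _ → write c, move right, go to B
B | __ccc[_]cb   read _ → write c, move right, go to B
B | __cccc[c]b   read c → write _, move left, go to B
B | __ccc[c]_b   read c → write _, move left, go to B
B | __cc[c]__b   read c → write _, move left, go to B
B | __c[c]___b   read c → write _, move left, go to B
B | __[c]____b   read c → write _, move left, go to B
B | _[_]_____b   read _ → write c, move right, go to B
B | _c[_]____b   read _ → write c, move right, go to B
B | _cc[_]___b   read _ → write c, move right, go to B
B | _ccc[_]__b   read _ → write c, move right, go to B
B | _cccc[_]_b   read _ → write c, move right, go to B
B | _ccccc[_]b   read _ → write c, move right, go to B
B | _cccccc[b]   read b → write b, move left, go to A
A | _ccccc[c]b   read c → write a, move left, go to C
C | _cccc[c]ab   read c → write b, move left, go to A
A | _ccc[c]bab   read c → write a, move left, go to C
C | _cc[c]abab   read c → write b, move left, go to A
A | _c[c]babab   read c → write a, move left, go to C
C | _[c]ababab   read c → write b, move left, go to A
A | [_]bababab
The non-blank tape span at halt is bababab.

bababab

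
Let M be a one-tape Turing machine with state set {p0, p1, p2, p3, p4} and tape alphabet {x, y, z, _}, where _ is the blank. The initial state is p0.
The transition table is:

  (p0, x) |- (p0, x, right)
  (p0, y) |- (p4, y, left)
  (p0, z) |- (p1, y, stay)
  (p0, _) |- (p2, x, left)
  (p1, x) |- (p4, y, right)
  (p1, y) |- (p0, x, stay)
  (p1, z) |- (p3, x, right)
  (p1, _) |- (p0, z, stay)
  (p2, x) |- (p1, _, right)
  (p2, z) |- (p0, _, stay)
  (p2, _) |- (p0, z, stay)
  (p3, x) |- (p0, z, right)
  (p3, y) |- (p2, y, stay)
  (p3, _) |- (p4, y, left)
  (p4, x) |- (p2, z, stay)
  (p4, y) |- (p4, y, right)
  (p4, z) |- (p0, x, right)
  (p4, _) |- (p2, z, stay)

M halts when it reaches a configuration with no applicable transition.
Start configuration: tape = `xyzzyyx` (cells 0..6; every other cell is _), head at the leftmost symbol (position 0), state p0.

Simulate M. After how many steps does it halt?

32

state=p0 head=0 tape=_[x]yzzyyx   (p0,x)→(p0,x,right)
state=p0 head=1 tape=_x[y]zzyyx   (p0,y)→(p4,y,left)
state=p4 head=0 tape=_[x]yzzyyx   (p4,x)→(p2,z,stay)
state=p2 head=0 tape=_[z]yzzyyx   (p2,z)→(p0,_,stay)
state=p0 head=0 tape=_[_]yzzyyx   (p0,_)→(p2,x,left)
state=p2 head=-1 tape=[_]xyzzyyx   (p2,_)→(p0,z,stay)
state=p0 head=-1 tape=[z]xyzzyyx   (p0,z)→(p1,y,stay)
state=p1 head=-1 tape=[y]xyzzyyx   (p1,y)→(p0,x,stay)
state=p0 head=-1 tape=[x]xyzzyyx   (p0,x)→(p0,x,right)
state=p0 head=0 tape=x[x]yzzyyx   (p0,x)→(p0,x,right)
state=p0 head=1 tape=xx[y]zzyyx   (p0,y)→(p4,y,left)
state=p4 head=0 tape=x[x]yzzyyx   (p4,x)→(p2,z,stay)
state=p2 head=0 tape=x[z]yzzyyx   (p2,z)→(p0,_,stay)
state=p0 head=0 tape=x[_]yzzyyx   (p0,_)→(p2,x,left)
state=p2 head=-1 tape=[x]xyzzyyx   (p2,x)→(p1,_,right)
state=p1 head=0 tape=_[x]yzzyyx   (p1,x)→(p4,y,right)
state=p4 head=1 tape=_y[y]zzyyx   (p4,y)→(p4,y,right)
state=p4 head=2 tape=_yy[z]zyyx   (p4,z)→(p0,x,right)
state=p0 head=3 tape=_yyx[z]yyx   (p0,z)→(p1,y,stay)
state=p1 head=3 tape=_yyx[y]yyx   (p1,y)→(p0,x,stay)
state=p0 head=3 tape=_yyx[x]yyx   (p0,x)→(p0,x,right)
state=p0 head=4 tape=_yyxx[y]yx   (p0,y)→(p4,y,left)
state=p4 head=3 tape=_yyx[x]yyx   (p4,x)→(p2,z,stay)
state=p2 head=3 tape=_yyx[z]yyx   (p2,z)→(p0,_,stay)
state=p0 head=3 tape=_yyx[_]yyx   (p0,_)→(p2,x,left)
state=p2 head=2 tape=_yy[x]xyyx   (p2,x)→(p1,_,right)
state=p1 head=3 tape=_yy_[x]yyx   (p1,x)→(p4,y,right)
state=p4 head=4 tape=_yy_y[y]yx   (p4,y)→(p4,y,right)
state=p4 head=5 tape=_yy_yy[y]x   (p4,y)→(p4,y,right)
state=p4 head=6 tape=_yy_yyy[x]   (p4,x)→(p2,z,stay)
state=p2 head=6 tape=_yy_yyy[z]   (p2,z)→(p0,_,stay)
state=p0 head=6 tape=_yy_yyy[_]   (p0,_)→(p2,x,left)
state=p2 head=5 tape=_yy_yy[y]x
M halts after 32 transitions.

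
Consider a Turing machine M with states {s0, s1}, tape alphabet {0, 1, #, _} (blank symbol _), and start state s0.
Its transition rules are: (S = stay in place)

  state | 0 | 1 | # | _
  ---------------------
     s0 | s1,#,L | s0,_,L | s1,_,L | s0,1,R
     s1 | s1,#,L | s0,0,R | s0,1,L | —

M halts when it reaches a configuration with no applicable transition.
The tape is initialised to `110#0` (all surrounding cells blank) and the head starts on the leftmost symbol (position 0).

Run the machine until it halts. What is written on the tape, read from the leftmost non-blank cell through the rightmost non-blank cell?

#____#0

state=s0 head=0 tape=___[1]10#0   (s0,1)→(s0,_,L)
state=s0 head=-1 tape=__[_]_10#0   (s0,_)→(s0,1,R)
state=s0 head=0 tape=__1[_]10#0   (s0,_)→(s0,1,R)
state=s0 head=1 tape=__11[1]0#0   (s0,1)→(s0,_,L)
state=s0 head=0 tape=__1[1]_0#0   (s0,1)→(s0,_,L)
state=s0 head=-1 tape=__[1]__0#0   (s0,1)→(s0,_,L)
state=s0 head=-2 tape=_[_]___0#0   (s0,_)→(s0,1,R)
state=s0 head=-1 tape=_1[_]__0#0   (s0,_)→(s0,1,R)
state=s0 head=0 tape=_11[_]_0#0   (s0,_)→(s0,1,R)
state=s0 head=1 tape=_111[_]0#0   (s0,_)→(s0,1,R)
state=s0 head=2 tape=_1111[0]#0   (s0,0)→(s1,#,L)
state=s1 head=1 tape=_111[1]##0   (s1,1)→(s0,0,R)
state=s0 head=2 tape=_1110[#]#0   (s0,#)→(s1,_,L)
state=s1 head=1 tape=_111[0]_#0   (s1,0)→(s1,#,L)
state=s1 head=0 tape=_11[1]#_#0   (s1,1)→(s0,0,R)
state=s0 head=1 tape=_110[#]_#0   (s0,#)→(s1,_,L)
state=s1 head=0 tape=_11[0]__#0   (s1,0)→(s1,#,L)
state=s1 head=-1 tape=_1[1]#__#0   (s1,1)→(s0,0,R)
state=s0 head=0 tape=_10[#]__#0   (s0,#)→(s1,_,L)
state=s1 head=-1 tape=_1[0]___#0   (s1,0)→(s1,#,L)
state=s1 head=-2 tape=_[1]#___#0   (s1,1)→(s0,0,R)
state=s0 head=-1 tape=_0[#]___#0   (s0,#)→(s1,_,L)
state=s1 head=-2 tape=_[0]____#0   (s1,0)→(s1,#,L)
state=s1 head=-3 tape=[_]#____#0
The non-blank tape span at halt is #____#0.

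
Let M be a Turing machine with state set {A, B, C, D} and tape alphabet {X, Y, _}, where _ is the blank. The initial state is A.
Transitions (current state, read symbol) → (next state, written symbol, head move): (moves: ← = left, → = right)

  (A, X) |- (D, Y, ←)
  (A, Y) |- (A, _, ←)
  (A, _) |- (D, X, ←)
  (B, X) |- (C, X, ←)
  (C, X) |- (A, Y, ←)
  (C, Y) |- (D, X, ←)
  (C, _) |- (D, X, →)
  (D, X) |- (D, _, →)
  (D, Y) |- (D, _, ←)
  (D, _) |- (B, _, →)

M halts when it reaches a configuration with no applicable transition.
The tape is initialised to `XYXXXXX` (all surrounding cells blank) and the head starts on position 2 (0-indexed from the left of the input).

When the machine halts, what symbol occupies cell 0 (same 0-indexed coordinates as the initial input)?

A | XY[X]XXXX   read X → write Y, move ←, go to D
D | X[Y]YXXXX   read Y → write _, move ←, go to D
D | [X]_YXXXX   read X → write _, move →, go to D
D | _[_]YXXXX   read _ → write _, move →, go to B
B | __[Y]XXXX
Cell 0 holds _ when M halts.

_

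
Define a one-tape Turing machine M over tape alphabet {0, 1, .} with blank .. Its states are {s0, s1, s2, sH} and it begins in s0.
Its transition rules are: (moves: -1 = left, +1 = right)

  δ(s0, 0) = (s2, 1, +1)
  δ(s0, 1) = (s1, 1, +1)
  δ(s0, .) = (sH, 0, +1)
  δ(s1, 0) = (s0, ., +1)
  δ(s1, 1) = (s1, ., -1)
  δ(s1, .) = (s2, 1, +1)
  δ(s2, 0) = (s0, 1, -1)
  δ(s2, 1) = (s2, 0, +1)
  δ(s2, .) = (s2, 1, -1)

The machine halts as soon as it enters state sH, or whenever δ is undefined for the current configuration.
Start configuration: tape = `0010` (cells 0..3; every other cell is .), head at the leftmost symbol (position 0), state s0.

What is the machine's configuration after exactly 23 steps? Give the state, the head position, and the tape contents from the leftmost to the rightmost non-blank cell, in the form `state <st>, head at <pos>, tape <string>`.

state=s0 head=0 tape=.[0]010.   (s0,0)→(s2,1,+1)
state=s2 head=1 tape=.1[0]10.   (s2,0)→(s0,1,-1)
state=s0 head=0 tape=.[1]110.   (s0,1)→(s1,1,+1)
state=s1 head=1 tape=.1[1]10.   (s1,1)→(s1,.,-1)
state=s1 head=0 tape=.[1].10.   (s1,1)→(s1,.,-1)
state=s1 head=-1 tape=[.]..10.   (s1,.)→(s2,1,+1)
state=s2 head=0 tape=1[.].10.   (s2,.)→(s2,1,-1)
state=s2 head=-1 tape=[1]1.10.   (s2,1)→(s2,0,+1)
state=s2 head=0 tape=0[1].10.   (s2,1)→(s2,0,+1)
state=s2 head=1 tape=00[.]10.   (s2,.)→(s2,1,-1)
state=s2 head=0 tape=0[0]110.   (s2,0)→(s0,1,-1)
state=s0 head=-1 tape=[0]1110.   (s0,0)→(s2,1,+1)
state=s2 head=0 tape=1[1]110.   (s2,1)→(s2,0,+1)
state=s2 head=1 tape=10[1]10.   (s2,1)→(s2,0,+1)
state=s2 head=2 tape=100[1]0.   (s2,1)→(s2,0,+1)
state=s2 head=3 tape=1000[0].   (s2,0)→(s0,1,-1)
state=s0 head=2 tape=100[0]1.   (s0,0)→(s2,1,+1)
state=s2 head=3 tape=1001[1].   (s2,1)→(s2,0,+1)
state=s2 head=4 tape=10010[.]   (s2,.)→(s2,1,-1)
state=s2 head=3 tape=1001[0]1   (s2,0)→(s0,1,-1)
state=s0 head=2 tape=100[1]11   (s0,1)→(s1,1,+1)
state=s1 head=3 tape=1001[1]1   (s1,1)→(s1,.,-1)
state=s1 head=2 tape=100[1].1   (s1,1)→(s1,.,-1)
state=s1 head=1 tape=10[0]..1
After 23 steps: state s1, head at 1, tape 100..1.

state s1, head at 1, tape 100..1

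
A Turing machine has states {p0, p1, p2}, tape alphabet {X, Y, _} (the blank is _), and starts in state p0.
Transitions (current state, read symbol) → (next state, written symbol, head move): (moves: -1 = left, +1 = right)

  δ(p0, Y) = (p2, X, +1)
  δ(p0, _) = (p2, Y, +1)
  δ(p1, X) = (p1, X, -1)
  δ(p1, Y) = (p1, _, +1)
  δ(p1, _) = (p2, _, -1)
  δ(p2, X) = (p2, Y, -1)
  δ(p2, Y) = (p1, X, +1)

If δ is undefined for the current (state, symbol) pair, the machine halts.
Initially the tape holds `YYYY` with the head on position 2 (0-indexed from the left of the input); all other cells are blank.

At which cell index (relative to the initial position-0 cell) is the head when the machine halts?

p0 | YY[Y]Y_   read Y → write X, move +1, go to p2
p2 | YYX[Y]_   read Y → write X, move +1, go to p1
p1 | YYXX[_]   read _ → write _, move -1, go to p2
p2 | YYX[X]_   read X → write Y, move -1, go to p2
p2 | YY[X]Y_   read X → write Y, move -1, go to p2
p2 | Y[Y]YY_   read Y → write X, move +1, go to p1
p1 | YX[Y]Y_   read Y → write _, move +1, go to p1
p1 | YX_[Y]_   read Y → write _, move +1, go to p1
p1 | YX__[_]   read _ → write _, move -1, go to p2
p2 | YX_[_]_
At halt the head is at cell 3.

3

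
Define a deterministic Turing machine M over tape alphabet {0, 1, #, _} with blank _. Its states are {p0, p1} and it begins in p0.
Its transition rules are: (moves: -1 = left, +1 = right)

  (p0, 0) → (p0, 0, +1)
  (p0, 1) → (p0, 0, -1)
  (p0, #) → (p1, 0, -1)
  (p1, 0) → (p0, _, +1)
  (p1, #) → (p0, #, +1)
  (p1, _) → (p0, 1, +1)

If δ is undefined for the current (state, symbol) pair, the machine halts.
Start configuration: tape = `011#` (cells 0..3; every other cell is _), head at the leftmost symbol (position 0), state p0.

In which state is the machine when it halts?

p0

state=p0 head=0 tape=[0]11#_   (p0,0)→(p0,0,+1)
state=p0 head=1 tape=0[1]1#_   (p0,1)→(p0,0,-1)
state=p0 head=0 tape=[0]01#_   (p0,0)→(p0,0,+1)
state=p0 head=1 tape=0[0]1#_   (p0,0)→(p0,0,+1)
state=p0 head=2 tape=00[1]#_   (p0,1)→(p0,0,-1)
state=p0 head=1 tape=0[0]0#_   (p0,0)→(p0,0,+1)
state=p0 head=2 tape=00[0]#_   (p0,0)→(p0,0,+1)
state=p0 head=3 tape=000[#]_   (p0,#)→(p1,0,-1)
state=p1 head=2 tape=00[0]0_   (p1,0)→(p0,_,+1)
state=p0 head=3 tape=00_[0]_   (p0,0)→(p0,0,+1)
state=p0 head=4 tape=00_0[_]
No transition is defined for (p0, _); M halts in state p0.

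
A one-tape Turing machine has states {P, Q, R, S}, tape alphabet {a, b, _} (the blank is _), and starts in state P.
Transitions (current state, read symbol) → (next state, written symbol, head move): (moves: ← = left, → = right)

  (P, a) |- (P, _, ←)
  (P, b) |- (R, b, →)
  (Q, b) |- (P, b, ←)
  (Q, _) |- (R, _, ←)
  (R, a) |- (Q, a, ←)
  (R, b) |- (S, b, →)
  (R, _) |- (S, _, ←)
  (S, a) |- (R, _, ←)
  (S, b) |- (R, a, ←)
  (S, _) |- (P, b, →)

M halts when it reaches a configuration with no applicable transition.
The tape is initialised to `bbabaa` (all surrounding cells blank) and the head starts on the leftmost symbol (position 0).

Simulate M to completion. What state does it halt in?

P

state=P head=0 tape=[b]babaa   (P,b)→(R,b,→)
state=R head=1 tape=b[b]abaa   (R,b)→(S,b,→)
state=S head=2 tape=bb[a]baa   (S,a)→(R,_,←)
state=R head=1 tape=b[b]_baa   (R,b)→(S,b,→)
state=S head=2 tape=bb[_]baa   (S,_)→(P,b,→)
state=P head=3 tape=bbb[b]aa   (P,b)→(R,b,→)
state=R head=4 tape=bbbb[a]a   (R,a)→(Q,a,←)
state=Q head=3 tape=bbb[b]aa   (Q,b)→(P,b,←)
state=P head=2 tape=bb[b]baa   (P,b)→(R,b,→)
state=R head=3 tape=bbb[b]aa   (R,b)→(S,b,→)
state=S head=4 tape=bbbb[a]a   (S,a)→(R,_,←)
state=R head=3 tape=bbb[b]_a   (R,b)→(S,b,→)
state=S head=4 tape=bbbb[_]a   (S,_)→(P,b,→)
state=P head=5 tape=bbbbb[a]   (P,a)→(P,_,←)
state=P head=4 tape=bbbb[b]_   (P,b)→(R,b,→)
state=R head=5 tape=bbbbb[_]   (R,_)→(S,_,←)
state=S head=4 tape=bbbb[b]_   (S,b)→(R,a,←)
state=R head=3 tape=bbb[b]a_   (R,b)→(S,b,→)
state=S head=4 tape=bbbb[a]_   (S,a)→(R,_,←)
state=R head=3 tape=bbb[b]__   (R,b)→(S,b,→)
state=S head=4 tape=bbbb[_]_   (S,_)→(P,b,→)
state=P head=5 tape=bbbbb[_]
No transition is defined for (P, _); M halts in state P.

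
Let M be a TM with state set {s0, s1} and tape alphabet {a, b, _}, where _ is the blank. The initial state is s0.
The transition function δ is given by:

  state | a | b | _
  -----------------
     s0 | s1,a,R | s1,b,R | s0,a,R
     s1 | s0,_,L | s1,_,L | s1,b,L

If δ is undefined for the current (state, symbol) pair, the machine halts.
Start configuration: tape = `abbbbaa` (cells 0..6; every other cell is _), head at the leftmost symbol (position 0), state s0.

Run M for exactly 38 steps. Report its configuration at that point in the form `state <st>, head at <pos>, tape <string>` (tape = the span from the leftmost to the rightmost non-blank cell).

state=s0 head=0 tape=____[a]bbbbaa   (s0,a)→(s1,a,R)
state=s1 head=1 tape=____a[b]bbbaa   (s1,b)→(s1,_,L)
state=s1 head=0 tape=____[a]_bbbaa   (s1,a)→(s0,_,L)
state=s0 head=-1 tape=___[_]__bbbaa   (s0,_)→(s0,a,R)
state=s0 head=0 tape=___a[_]_bbbaa   (s0,_)→(s0,a,R)
state=s0 head=1 tape=___aa[_]bbbaa   (s0,_)→(s0,a,R)
state=s0 head=2 tape=___aaa[b]bbaa   (s0,b)→(s1,b,R)
state=s1 head=3 tape=___aaab[b]baa   (s1,b)→(s1,_,L)
state=s1 head=2 tape=___aaa[b]_baa   (s1,b)→(s1,_,L)
state=s1 head=1 tape=___aa[a]__baa   (s1,a)→(s0,_,L)
state=s0 head=0 tape=___a[a]___baa   (s0,a)→(s1,a,R)
state=s1 head=1 tape=___aa[_]__baa   (s1,_)→(s1,b,L)
state=s1 head=0 tape=___a[a]b__baa   (s1,a)→(s0,_,L)
state=s0 head=-1 tape=___[a]_b__baa   (s0,a)→(s1,a,R)
state=s1 head=0 tape=___a[_]b__baa   (s1,_)→(s1,b,L)
state=s1 head=-1 tape=___[a]bb__baa   (s1,a)→(s0,_,L)
state=s0 head=-2 tape=__[_]_bb__baa   (s0,_)→(s0,a,R)
state=s0 head=-1 tape=__a[_]bb__baa   (s0,_)→(s0,a,R)
state=s0 head=0 tape=__aa[b]b__baa   (s0,b)→(s1,b,R)
state=s1 head=1 tape=__aab[b]__baa   (s1,b)→(s1,_,L)
state=s1 head=0 tape=__aa[b]___baa   (s1,b)→(s1,_,L)
state=s1 head=-1 tape=__a[a]____baa   (s1,a)→(s0,_,L)
state=s0 head=-2 tape=__[a]_____baa   (s0,a)→(s1,a,R)
state=s1 head=-1 tape=__a[_]____baa   (s1,_)→(s1,b,L)
state=s1 head=-2 tape=__[a]b____baa   (s1,a)→(s0,_,L)
state=s0 head=-3 tape=_[_]_b____baa   (s0,_)→(s0,a,R)
state=s0 head=-2 tape=_a[_]b____baa   (s0,_)→(s0,a,R)
state=s0 head=-1 tape=_aa[b]____baa   (s0,b)→(s1,b,R)
state=s1 head=0 tape=_aab[_]___baa   (s1,_)→(s1,b,L)
state=s1 head=-1 tape=_aa[b]b___baa   (s1,b)→(s1,_,L)
state=s1 head=-2 tape=_a[a]_b___baa   (s1,a)→(s0,_,L)
state=s0 head=-3 tape=_[a]__b___baa   (s0,a)→(s1,a,R)
state=s1 head=-2 tape=_a[_]_b___baa   (s1,_)→(s1,b,L)
state=s1 head=-3 tape=_[a]b_b___baa   (s1,a)→(s0,_,L)
state=s0 head=-4 tape=[_]_b_b___baa   (s0,_)→(s0,a,R)
state=s0 head=-3 tape=a[_]b_b___baa   (s0,_)→(s0,a,R)
state=s0 head=-2 tape=aa[b]_b___baa   (s0,b)→(s1,b,R)
state=s1 head=-1 tape=aab[_]b___baa   (s1,_)→(s1,b,L)
state=s1 head=-2 tape=aa[b]bb___baa
After 38 steps: state s1, head at -2, tape aabbb___baa.

state s1, head at -2, tape aabbb___baa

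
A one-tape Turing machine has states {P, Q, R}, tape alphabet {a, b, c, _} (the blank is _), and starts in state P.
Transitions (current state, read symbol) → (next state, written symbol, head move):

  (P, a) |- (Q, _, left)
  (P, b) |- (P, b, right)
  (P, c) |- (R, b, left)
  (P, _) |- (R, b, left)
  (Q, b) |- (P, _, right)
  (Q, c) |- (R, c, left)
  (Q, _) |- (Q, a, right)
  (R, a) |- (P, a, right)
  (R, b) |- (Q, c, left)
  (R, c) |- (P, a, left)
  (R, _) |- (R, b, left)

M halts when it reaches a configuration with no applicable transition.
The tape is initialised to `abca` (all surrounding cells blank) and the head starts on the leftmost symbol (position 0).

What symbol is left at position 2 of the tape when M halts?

b

P | _[a]bca   read a → write _, move left, go to Q
Q | [_]_bca   read _ → write a, move right, go to Q
Q | a[_]bca   read _ → write a, move right, go to Q
Q | aa[b]ca   read b → write _, move right, go to P
P | aa_[c]a   read c → write b, move left, go to R
R | aa[_]ba   read _ → write b, move left, go to R
R | a[a]bba   read a → write a, move right, go to P
P | aa[b]ba   read b → write b, move right, go to P
P | aab[b]a   read b → write b, move right, go to P
P | aabb[a]   read a → write _, move left, go to Q
Q | aab[b]_   read b → write _, move right, go to P
P | aab_[_]   read _ → write b, move left, go to R
R | aab[_]b   read _ → write b, move left, go to R
R | aa[b]bb   read b → write c, move left, go to Q
Q | a[a]cbb
Cell 2 holds b when M halts.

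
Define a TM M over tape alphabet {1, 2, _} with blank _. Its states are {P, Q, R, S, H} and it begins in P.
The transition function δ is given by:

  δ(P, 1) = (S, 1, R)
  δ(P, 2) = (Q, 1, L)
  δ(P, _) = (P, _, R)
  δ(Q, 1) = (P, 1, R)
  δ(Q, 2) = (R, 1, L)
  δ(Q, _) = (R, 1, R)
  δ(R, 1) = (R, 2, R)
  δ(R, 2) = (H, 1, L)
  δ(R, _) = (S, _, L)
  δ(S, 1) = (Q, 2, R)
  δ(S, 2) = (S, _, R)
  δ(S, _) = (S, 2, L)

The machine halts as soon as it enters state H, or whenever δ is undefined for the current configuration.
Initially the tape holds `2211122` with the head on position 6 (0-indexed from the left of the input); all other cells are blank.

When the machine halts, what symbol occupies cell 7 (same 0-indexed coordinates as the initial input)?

state=P head=6 tape=221112[2]___   (P,2)→(Q,1,L)
state=Q head=5 tape=22111[2]1___   (Q,2)→(R,1,L)
state=R head=4 tape=2211[1]11___   (R,1)→(R,2,R)
state=R head=5 tape=22112[1]1___   (R,1)→(R,2,R)
state=R head=6 tape=221122[1]___   (R,1)→(R,2,R)
state=R head=7 tape=2211222[_]__   (R,_)→(S,_,L)
state=S head=6 tape=221122[2]___   (S,2)→(S,_,R)
state=S head=7 tape=221122_[_]__   (S,_)→(S,2,L)
state=S head=6 tape=221122[_]2__   (S,_)→(S,2,L)
state=S head=5 tape=22112[2]22__   (S,2)→(S,_,R)
state=S head=6 tape=22112_[2]2__   (S,2)→(S,_,R)
state=S head=7 tape=22112__[2]__   (S,2)→(S,_,R)
state=S head=8 tape=22112___[_]_   (S,_)→(S,2,L)
state=S head=7 tape=22112__[_]2_   (S,_)→(S,2,L)
state=S head=6 tape=22112_[_]22_   (S,_)→(S,2,L)
state=S head=5 tape=22112[_]222_   (S,_)→(S,2,L)
state=S head=4 tape=2211[2]2222_   (S,2)→(S,_,R)
state=S head=5 tape=2211_[2]222_   (S,2)→(S,_,R)
state=S head=6 tape=2211__[2]22_   (S,2)→(S,_,R)
state=S head=7 tape=2211___[2]2_   (S,2)→(S,_,R)
state=S head=8 tape=2211____[2]_   (S,2)→(S,_,R)
state=S head=9 tape=2211_____[_]   (S,_)→(S,2,L)
state=S head=8 tape=2211____[_]2   (S,_)→(S,2,L)
state=S head=7 tape=2211___[_]22   (S,_)→(S,2,L)
state=S head=6 tape=2211__[_]222   (S,_)→(S,2,L)
state=S head=5 tape=2211_[_]2222   (S,_)→(S,2,L)
state=S head=4 tape=2211[_]22222   (S,_)→(S,2,L)
state=S head=3 tape=221[1]222222   (S,1)→(Q,2,R)
state=Q head=4 tape=2212[2]22222   (Q,2)→(R,1,L)
state=R head=3 tape=221[2]122222   (R,2)→(H,1,L)
state=H head=2 tape=22[1]1122222
Cell 7 holds 2 when M halts.

2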